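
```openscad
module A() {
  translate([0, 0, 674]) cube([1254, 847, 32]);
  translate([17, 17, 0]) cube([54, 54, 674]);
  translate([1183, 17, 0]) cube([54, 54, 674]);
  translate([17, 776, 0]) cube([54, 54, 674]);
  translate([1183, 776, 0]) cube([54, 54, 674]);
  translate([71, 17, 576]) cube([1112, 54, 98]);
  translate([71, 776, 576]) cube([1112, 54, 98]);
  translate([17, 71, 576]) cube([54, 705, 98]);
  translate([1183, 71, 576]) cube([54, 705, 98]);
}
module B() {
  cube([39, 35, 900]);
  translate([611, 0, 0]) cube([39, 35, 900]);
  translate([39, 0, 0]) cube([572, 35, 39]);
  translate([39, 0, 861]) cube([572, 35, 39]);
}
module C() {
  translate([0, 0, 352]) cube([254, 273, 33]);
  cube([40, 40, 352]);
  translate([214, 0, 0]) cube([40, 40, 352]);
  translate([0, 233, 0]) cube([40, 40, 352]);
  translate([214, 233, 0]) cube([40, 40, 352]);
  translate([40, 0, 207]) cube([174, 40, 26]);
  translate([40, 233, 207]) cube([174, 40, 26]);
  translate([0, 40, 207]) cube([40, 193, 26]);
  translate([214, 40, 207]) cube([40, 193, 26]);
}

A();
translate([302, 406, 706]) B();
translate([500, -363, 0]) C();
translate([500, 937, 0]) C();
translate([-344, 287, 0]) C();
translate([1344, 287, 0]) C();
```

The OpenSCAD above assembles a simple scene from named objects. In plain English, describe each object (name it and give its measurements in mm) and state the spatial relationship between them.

A is a rectangular dining table. The top is 1254×847×32 mm with its upper surface at z = 706 mm. It stands on four 54×54 mm square legs, each inset 17 mm from the nearest pair of top edges, running from the floor to the underside of the top. Four apron rails, 54 mm thick and 98 mm tall, run between adjacent legs with their top edges flush with the underside of the top and their outer faces flush with the legs' outer faces.

B is a picture frame with a 572×822 mm rectangular opening (x by z) and a uniform 39 mm border on every side. Frame depth is 35 mm along y. It is built from two vertical stiles running the full outside height and two horizontal rails spanning the gap between the stiles.

C is a simple wooden stool: a rectangular seat 254 mm (x) by 273 mm (y), 33 mm thick, top face at z = 385 mm, on four square legs, each 40×40 mm in cross-section. The legs rest on z = 0, each flush with a corner of the seat. Four stretchers, 40 mm wide and 26 mm tall, connect adjacent legs with their undersides at z = 207 mm, each running between the inner faces of the legs it joins and aligned with the legs' outer faces on the other axis.

The picture frame is on top of the table, centred. Four stools sit around the table at the −y, +y, −x, +x sides.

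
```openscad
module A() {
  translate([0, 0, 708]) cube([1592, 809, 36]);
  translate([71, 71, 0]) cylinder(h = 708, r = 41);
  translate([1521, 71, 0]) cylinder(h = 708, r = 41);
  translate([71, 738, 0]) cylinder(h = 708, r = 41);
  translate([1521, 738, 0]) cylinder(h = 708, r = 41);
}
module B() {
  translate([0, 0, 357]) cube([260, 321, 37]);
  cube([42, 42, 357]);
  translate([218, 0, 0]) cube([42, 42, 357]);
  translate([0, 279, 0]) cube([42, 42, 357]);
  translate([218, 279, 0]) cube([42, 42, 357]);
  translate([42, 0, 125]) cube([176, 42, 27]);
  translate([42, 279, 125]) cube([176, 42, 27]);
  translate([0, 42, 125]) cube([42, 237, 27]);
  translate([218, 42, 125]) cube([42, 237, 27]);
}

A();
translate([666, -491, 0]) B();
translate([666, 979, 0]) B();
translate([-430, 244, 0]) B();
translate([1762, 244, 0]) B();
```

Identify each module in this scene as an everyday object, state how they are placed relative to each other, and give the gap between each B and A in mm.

Each stool's nearest face is 170 mm from the table's bounding box.

A is a table. B is a stool. Four stools sit around the table at the −y, +y, −x, +x sides. The gap between each stool and the table is 170 mm.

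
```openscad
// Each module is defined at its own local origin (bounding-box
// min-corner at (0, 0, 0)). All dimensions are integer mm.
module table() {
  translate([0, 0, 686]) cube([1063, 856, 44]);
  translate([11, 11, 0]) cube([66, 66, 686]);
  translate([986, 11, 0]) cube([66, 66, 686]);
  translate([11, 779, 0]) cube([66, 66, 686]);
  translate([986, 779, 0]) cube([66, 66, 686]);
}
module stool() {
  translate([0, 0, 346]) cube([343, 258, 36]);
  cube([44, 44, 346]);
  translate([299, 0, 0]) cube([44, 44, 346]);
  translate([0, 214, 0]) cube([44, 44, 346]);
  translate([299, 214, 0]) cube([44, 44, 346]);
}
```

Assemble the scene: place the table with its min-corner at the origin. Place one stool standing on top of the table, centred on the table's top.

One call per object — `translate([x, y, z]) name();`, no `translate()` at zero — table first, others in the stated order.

table();
translate([360, 299, 730]) stool();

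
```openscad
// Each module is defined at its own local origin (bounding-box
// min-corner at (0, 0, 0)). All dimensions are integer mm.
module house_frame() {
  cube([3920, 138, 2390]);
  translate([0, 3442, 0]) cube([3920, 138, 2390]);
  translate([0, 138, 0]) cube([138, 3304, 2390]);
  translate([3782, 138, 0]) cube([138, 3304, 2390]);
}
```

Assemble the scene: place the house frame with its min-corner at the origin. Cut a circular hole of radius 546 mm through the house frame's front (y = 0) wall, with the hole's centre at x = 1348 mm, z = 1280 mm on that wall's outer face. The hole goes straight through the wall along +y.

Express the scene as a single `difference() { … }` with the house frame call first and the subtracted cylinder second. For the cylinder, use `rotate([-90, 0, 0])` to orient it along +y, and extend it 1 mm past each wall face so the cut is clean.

difference() {
  house_frame();
  translate([1348, -1, 1280]) rotate([-90, 0, 0]) cylinder(h = 140, r = 546);
}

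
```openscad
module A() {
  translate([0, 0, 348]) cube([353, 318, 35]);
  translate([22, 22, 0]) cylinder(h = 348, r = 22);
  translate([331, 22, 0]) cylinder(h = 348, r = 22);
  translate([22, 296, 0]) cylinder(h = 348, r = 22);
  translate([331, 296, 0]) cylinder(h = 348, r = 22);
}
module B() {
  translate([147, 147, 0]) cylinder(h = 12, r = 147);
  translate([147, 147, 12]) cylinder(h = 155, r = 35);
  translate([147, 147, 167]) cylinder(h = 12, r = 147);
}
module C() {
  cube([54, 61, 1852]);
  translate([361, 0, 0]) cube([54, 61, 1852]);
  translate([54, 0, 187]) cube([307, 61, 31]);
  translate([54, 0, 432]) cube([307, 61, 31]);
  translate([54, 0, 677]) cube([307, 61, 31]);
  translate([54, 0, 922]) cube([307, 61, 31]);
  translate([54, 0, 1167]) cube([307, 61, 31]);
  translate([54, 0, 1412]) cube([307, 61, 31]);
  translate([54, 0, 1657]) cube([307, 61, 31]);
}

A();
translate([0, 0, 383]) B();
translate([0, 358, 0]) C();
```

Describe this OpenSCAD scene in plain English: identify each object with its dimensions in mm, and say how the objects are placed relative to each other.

A is a four-legged stool. The seat is 353×318 mm, 35 mm thick, top at z = 383 mm. It stands on four round legs, each 44 mm in diameter, from z = 0 to the seat underside, each leg's axis is inset half a diameter from the nearest pair of seat edges (so the leg's bounding box is flush with the corner).

B is a spool: two coaxial disc flanges of radius 147 mm and thickness 12 mm, joined by a core cylinder of radius 35 mm and height 155 mm. The lower flange rests on z = 0 and the three cylinders share a vertical axis.

C is a wooden ladder with two side rails of 54×61 mm section and 1852 mm height, set 415 mm apart overall. Between them run 7 rectangular rungs (61 mm deep, 31 mm thick), front faces flush with the rails' −y face. The bottom of the first rung is 187 mm above the floor and each subsequent rung is 245 mm higher than the one below.

The spool is on top of the stool. The ladder is on the floor beside the stool on its +y side.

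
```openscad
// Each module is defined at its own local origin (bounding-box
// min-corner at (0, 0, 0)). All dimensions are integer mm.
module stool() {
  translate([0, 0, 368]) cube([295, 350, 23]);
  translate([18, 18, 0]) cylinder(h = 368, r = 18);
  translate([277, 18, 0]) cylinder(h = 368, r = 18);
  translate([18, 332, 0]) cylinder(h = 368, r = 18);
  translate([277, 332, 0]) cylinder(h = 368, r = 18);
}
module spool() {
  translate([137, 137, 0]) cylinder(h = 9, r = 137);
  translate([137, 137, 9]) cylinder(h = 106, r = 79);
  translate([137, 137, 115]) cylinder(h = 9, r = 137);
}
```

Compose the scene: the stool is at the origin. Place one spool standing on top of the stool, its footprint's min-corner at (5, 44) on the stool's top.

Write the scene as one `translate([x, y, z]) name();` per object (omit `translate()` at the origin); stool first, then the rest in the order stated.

stool();
translate([5, 44, 391]) spool();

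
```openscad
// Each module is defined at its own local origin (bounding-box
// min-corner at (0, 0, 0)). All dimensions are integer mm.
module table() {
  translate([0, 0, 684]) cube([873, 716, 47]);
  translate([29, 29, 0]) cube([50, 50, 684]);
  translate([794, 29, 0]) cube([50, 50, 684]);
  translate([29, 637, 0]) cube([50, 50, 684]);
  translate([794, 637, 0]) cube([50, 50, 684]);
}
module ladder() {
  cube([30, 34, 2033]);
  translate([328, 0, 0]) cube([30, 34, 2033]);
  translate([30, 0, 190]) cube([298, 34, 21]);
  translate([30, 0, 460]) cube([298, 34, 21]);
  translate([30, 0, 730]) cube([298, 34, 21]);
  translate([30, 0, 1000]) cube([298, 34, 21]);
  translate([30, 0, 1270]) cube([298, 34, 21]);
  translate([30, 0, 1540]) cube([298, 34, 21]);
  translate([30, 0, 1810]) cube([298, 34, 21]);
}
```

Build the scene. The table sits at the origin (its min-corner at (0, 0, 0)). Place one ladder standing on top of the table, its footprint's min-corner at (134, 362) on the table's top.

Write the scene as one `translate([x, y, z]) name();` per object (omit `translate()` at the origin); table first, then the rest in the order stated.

table();
translate([134, 362, 731]) ladder();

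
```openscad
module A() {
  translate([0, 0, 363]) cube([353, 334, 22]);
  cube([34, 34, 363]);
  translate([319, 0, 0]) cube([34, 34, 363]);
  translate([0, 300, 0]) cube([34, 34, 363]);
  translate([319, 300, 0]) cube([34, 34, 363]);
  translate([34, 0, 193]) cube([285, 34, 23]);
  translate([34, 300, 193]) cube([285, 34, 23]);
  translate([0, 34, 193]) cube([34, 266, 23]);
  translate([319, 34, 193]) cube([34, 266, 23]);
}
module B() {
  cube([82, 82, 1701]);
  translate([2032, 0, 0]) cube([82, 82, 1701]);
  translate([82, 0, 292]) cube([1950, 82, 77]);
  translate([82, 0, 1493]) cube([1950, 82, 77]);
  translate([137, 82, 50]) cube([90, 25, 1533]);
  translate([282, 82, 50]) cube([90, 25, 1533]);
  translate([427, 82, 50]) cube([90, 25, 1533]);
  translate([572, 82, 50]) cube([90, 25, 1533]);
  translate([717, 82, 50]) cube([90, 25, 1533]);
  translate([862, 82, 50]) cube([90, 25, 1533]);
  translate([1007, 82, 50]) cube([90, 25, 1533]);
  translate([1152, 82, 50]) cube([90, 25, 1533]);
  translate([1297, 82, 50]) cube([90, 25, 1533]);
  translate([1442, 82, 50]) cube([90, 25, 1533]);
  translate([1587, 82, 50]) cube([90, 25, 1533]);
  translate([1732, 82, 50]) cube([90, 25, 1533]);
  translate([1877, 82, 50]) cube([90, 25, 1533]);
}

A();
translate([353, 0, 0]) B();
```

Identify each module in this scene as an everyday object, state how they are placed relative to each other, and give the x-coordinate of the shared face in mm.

A is a stool. B is a fence section. The fence section is against the stool's +x side, with their −y faces flush. The x-coordinate of the shared face is 353 mm.

The stool's +x face and the fence section's −x face are both at x = 353 mm.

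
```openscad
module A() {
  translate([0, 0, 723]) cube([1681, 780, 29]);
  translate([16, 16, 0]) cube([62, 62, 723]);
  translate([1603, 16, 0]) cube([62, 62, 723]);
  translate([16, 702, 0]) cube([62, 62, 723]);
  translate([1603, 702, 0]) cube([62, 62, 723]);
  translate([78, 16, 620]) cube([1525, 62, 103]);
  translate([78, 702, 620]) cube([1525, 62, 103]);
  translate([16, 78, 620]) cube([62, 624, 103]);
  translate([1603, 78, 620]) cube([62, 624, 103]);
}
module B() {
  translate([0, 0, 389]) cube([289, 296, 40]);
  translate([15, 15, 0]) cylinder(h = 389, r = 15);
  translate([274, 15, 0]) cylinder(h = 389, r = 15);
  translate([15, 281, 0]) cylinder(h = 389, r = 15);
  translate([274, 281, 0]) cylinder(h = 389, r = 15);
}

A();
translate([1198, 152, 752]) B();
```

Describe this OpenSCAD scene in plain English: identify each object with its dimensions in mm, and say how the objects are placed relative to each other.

A is a table with a 1681×780 mm rectangular top, 29 mm thick, top surface at z = 752 mm, supported by four 62×62 mm square legs, each inset 16 mm from the nearest pair of top edges, running from the floor. Four apron rails, 62 mm thick and 103 mm tall, run between adjacent legs with their top edges flush with the underside of the top and their outer faces flush with the legs' outer faces.

B is a four-legged stool. The seat is 289×296 mm, 40 mm thick, top at z = 429 mm. It stands on four round legs, each 30 mm in diameter, from z = 0 to the seat underside, each leg's axis is inset half a diameter from the nearest pair of seat edges (so the leg's bounding box is flush with the corner).

The stool is on top of the table.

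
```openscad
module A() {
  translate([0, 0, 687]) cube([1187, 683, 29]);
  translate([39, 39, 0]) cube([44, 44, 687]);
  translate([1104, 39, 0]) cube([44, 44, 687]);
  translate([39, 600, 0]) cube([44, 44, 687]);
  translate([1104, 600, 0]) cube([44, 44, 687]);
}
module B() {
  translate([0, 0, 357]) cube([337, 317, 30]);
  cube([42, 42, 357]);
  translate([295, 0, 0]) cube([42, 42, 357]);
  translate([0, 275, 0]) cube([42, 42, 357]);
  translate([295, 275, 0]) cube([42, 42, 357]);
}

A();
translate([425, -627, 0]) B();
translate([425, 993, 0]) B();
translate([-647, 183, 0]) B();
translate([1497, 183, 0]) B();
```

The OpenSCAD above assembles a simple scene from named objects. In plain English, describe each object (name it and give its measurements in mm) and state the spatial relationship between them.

A is a table: top 1187 mm (x) × 683 mm (y), 29 mm thick, upper face at z = 716 mm, on four 44×44 mm square legs, each inset 39 mm from the nearest pair of top edges, running from z = 0 to the bottom of the top.

B is a simple wooden stool: a rectangular seat 337 mm (x) by 317 mm (y), 30 mm thick, top face at z = 387 mm, on four square legs, each 42×42 mm in cross-section. The legs rest on z = 0, each flush with a corner of the seat.

Four stools sit around the table at the −y, +y, −x, +x sides.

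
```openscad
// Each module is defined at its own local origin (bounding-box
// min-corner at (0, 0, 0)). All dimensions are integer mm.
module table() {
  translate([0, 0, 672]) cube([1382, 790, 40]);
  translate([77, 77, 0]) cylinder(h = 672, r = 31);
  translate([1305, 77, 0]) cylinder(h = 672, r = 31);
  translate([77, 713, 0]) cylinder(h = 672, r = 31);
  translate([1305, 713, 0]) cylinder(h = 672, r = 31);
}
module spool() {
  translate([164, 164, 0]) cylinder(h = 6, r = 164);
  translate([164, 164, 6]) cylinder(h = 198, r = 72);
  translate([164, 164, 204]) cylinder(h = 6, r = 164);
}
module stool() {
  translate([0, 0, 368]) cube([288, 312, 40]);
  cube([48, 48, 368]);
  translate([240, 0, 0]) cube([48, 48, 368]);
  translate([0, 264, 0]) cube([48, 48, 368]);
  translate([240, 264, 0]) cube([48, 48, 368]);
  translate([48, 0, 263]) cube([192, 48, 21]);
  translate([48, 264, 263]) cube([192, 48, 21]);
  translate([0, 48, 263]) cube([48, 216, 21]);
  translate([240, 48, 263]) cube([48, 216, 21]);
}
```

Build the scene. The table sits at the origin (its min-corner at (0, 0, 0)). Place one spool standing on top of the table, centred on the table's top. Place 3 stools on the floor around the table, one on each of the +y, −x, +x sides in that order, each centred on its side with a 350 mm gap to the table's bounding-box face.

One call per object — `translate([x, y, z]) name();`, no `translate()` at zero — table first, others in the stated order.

table();
translate([527, 231, 712]) spool();
translate([547, 1140, 0]) stool();
translate([-638, 239, 0]) stool();
translate([1732, 239, 0]) stool();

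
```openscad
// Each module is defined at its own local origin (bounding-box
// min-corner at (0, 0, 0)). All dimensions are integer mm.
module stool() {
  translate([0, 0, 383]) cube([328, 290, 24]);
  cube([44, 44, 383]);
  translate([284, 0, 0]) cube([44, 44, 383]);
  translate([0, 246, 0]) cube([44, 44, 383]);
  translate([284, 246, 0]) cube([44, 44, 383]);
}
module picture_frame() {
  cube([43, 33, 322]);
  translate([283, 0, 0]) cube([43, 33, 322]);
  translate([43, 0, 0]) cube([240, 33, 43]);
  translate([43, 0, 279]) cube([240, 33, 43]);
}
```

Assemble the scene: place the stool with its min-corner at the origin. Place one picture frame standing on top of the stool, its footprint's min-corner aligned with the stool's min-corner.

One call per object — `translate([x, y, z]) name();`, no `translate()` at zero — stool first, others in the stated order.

stool();
translate([0, 0, 407]) picture_frame();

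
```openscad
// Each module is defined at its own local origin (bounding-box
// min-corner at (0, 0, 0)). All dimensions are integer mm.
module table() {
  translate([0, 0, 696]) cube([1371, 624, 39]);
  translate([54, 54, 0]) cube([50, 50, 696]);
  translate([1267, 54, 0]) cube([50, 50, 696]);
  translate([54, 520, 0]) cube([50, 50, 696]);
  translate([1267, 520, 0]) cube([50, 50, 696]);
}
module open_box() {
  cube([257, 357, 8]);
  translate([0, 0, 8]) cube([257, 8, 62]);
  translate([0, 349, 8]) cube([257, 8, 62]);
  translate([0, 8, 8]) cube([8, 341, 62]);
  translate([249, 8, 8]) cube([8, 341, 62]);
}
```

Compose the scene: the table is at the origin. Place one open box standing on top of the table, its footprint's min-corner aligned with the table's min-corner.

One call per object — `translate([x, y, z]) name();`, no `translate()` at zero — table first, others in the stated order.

table();
translate([0, 0, 735]) open_box();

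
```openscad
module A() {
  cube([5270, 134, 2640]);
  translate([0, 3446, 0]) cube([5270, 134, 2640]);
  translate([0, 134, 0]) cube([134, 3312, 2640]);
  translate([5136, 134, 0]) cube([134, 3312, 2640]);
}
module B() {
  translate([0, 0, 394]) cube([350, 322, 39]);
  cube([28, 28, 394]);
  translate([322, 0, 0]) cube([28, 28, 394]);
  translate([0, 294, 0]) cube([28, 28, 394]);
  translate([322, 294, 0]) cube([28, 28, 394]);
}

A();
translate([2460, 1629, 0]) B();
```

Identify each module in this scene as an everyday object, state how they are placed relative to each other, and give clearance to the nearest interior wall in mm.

Clearances: x = 2326, y = 1495; minimum 1495 mm.

A is a house frame. B is a stool. The stool sits inside the house frame, centred. The clearance to the nearest interior wall is 1495 mm.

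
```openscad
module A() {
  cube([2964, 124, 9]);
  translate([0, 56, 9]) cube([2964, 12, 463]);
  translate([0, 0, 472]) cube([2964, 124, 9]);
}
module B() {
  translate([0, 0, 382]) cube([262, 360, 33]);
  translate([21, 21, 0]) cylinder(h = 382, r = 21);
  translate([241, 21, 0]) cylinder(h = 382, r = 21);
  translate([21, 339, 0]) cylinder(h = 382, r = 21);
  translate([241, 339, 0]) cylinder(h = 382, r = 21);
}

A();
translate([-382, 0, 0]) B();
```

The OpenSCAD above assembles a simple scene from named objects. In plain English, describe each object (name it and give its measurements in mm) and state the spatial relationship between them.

A is an I-beam lying along x, 2964 mm long. Overall section height 481 mm. Two flanges 124 mm wide (y) and 9 mm thick, one on the floor and one at the top; a web 12 mm thick runs between them, centred on the flange width.

B is a four-legged stool. The seat is a 262×360×33 mm slab whose top surface is at z = 415 mm; four round legs, each 42 mm in diameter, run from the floor (z = 0) to the underside of the seat, each leg's axis is inset half a diameter from the nearest pair of seat edges (so the leg's bounding box is flush with the corner).

The stool is on the floor beside the I-beam on its −x side.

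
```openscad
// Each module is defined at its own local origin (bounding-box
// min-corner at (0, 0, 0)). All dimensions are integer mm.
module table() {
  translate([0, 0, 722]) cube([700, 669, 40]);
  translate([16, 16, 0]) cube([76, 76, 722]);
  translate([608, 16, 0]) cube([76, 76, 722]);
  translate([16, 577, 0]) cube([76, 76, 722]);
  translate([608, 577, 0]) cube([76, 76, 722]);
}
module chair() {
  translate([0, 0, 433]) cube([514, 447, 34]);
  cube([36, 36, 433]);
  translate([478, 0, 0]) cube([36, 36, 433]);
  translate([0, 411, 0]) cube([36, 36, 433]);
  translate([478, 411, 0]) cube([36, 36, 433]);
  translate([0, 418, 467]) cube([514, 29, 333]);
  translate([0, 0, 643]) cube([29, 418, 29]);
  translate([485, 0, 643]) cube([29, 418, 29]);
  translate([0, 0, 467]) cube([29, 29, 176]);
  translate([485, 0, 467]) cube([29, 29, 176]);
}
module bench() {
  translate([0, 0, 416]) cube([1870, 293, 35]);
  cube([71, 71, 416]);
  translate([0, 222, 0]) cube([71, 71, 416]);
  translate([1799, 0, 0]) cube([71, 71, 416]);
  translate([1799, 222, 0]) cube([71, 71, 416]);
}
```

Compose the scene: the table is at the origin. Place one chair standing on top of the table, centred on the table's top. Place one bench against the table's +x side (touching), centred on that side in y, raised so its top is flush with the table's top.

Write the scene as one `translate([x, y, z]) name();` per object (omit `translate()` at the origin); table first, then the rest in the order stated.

table();
translate([93, 111, 762]) chair();
translate([700, 188, 311]) bench();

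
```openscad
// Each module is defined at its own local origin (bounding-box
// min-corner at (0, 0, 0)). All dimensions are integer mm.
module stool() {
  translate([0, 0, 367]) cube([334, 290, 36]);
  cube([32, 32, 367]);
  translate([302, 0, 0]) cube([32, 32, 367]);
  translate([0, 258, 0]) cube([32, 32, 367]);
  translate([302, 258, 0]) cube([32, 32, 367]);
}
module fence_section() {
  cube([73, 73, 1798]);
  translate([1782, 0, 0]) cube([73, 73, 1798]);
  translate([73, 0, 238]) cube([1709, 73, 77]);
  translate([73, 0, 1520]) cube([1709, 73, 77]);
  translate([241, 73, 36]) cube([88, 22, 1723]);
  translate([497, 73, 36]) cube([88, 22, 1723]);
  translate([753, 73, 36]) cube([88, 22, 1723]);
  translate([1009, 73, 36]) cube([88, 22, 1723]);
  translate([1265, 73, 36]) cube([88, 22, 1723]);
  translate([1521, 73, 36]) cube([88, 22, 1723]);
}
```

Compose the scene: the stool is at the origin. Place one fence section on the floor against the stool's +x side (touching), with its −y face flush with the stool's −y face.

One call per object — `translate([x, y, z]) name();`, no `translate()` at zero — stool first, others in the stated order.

stool();
translate([334, 0, 0]) fence_section();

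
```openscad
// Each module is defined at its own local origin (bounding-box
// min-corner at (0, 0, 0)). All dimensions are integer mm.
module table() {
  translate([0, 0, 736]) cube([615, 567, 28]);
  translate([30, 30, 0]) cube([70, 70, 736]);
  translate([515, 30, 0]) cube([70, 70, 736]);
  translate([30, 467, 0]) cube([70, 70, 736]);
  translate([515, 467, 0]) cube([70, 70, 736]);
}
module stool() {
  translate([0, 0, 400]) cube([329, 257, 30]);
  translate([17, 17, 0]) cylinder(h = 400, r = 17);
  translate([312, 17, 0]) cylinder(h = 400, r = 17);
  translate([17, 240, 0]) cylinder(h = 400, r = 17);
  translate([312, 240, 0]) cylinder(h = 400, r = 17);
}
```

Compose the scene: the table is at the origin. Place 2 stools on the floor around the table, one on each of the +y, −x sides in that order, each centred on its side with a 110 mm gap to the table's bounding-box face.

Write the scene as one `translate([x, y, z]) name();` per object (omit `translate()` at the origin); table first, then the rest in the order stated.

table();
translate([143, 677, 0]) stool();
translate([-439, 155, 0]) stool();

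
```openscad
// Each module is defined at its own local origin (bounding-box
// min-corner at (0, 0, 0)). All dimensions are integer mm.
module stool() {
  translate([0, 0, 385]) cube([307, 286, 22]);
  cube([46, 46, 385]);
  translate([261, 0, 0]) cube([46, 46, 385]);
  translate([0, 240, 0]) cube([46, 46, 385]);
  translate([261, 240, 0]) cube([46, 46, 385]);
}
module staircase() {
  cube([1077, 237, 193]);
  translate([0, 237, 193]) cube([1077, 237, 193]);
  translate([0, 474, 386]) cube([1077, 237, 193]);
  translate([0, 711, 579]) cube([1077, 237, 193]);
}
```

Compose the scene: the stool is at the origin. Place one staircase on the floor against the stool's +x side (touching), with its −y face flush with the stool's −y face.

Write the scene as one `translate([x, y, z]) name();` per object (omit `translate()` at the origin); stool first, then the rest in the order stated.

stool();
translate([307, 0, 0]) staircase();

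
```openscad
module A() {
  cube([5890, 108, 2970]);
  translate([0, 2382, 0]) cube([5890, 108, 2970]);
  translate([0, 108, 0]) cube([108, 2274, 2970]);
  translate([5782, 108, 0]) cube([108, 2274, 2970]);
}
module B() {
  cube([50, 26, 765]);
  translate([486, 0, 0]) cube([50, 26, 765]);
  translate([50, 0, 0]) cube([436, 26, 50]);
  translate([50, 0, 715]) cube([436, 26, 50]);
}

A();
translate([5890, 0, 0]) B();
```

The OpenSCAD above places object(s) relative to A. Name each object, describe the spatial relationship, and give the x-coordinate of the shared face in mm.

A is a house frame. B is a picture frame. The picture frame is against the house frame's +x side, with their −y faces flush. The x-coordinate of the shared face is 5890 mm.

The house frame's +x face and the picture frame's −x face are both at x = 5890 mm.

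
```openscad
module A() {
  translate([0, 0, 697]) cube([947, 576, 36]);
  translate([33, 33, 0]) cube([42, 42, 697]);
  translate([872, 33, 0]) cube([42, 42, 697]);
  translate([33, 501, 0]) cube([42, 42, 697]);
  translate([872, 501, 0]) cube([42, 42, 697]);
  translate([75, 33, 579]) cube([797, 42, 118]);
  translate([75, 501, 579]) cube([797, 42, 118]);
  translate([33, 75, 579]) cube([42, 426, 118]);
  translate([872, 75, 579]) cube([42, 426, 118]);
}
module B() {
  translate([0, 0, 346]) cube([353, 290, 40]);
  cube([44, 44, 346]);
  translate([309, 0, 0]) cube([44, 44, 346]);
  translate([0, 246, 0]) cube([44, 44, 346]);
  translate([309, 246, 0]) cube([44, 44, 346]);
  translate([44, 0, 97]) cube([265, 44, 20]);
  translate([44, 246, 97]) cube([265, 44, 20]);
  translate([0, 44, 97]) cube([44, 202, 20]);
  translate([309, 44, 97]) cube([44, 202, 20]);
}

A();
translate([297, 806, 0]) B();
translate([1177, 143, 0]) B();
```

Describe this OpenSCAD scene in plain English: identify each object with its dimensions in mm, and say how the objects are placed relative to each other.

A is a table: top 947 mm (x) × 576 mm (y), 36 mm thick, upper face at z = 733 mm, on four 42×42 mm square legs, each inset 33 mm from the nearest pair of top edges, running from z = 0 to the bottom of the top. Four apron rails, 42 mm thick and 118 mm tall, run between adjacent legs with their top edges flush with the underside of the top and their outer faces flush with the legs' outer faces.

B is a simple wooden stool: a rectangular seat 353 mm (x) by 290 mm (y), 40 mm thick, top face at z = 386 mm, on four square legs, each 44×44 mm in cross-section. The legs rest on z = 0, each flush with a corner of the seat. Four stretchers, 44 mm wide and 20 mm tall, connect adjacent legs with their undersides at z = 97 mm, each running between the inner faces of the legs it joins and aligned with the legs' outer faces on the other axis.

Two stools sit around the table at the +y, +x sides.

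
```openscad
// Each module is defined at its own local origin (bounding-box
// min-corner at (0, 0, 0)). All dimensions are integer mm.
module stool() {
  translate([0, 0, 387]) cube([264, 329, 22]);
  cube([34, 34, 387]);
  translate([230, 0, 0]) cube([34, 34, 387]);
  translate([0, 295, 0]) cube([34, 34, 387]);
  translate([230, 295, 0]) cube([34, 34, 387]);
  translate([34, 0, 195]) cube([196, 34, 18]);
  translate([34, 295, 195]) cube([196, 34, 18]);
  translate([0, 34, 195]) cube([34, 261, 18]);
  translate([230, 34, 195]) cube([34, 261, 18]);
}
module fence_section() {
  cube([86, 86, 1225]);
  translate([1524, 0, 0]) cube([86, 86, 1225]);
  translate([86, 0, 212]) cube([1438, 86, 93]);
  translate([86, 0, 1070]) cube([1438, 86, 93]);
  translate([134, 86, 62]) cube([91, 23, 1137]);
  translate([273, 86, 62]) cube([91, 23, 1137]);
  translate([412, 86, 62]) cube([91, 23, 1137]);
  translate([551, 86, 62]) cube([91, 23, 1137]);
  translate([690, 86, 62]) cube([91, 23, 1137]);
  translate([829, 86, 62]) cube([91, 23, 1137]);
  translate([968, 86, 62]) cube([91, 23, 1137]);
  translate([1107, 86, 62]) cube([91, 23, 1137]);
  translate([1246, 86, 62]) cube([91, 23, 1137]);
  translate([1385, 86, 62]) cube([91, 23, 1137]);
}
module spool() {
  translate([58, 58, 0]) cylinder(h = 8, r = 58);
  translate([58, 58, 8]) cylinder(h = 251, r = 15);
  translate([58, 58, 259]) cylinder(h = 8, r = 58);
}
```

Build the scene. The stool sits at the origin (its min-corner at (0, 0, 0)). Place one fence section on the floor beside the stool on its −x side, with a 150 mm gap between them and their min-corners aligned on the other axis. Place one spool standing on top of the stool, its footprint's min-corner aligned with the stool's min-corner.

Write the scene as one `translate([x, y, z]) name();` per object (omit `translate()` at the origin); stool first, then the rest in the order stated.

stool();
translate([-1760, 0, 0]) fence_section();
translate([0, 0, 409]) spool();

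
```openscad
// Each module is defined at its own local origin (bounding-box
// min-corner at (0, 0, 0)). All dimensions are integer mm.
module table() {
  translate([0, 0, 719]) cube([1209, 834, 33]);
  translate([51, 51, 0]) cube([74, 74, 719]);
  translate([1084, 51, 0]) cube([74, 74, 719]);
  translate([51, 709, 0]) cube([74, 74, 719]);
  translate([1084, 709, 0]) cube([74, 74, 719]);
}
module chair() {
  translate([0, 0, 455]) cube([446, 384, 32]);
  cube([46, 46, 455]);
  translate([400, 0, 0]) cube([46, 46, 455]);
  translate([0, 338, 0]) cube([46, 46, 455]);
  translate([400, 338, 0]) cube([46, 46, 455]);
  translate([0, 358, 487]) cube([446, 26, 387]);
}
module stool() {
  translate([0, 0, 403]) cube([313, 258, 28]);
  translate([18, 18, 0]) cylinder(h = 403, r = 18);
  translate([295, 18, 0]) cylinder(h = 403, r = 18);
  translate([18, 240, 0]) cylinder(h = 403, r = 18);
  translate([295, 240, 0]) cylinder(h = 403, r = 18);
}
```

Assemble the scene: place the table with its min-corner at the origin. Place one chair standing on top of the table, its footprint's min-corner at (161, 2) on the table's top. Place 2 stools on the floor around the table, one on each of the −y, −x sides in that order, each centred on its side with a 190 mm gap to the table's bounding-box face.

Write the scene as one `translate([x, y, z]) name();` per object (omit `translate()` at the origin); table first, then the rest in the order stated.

table();
translate([161, 2, 752]) chair();
translate([448, -448, 0]) stool();
translate([-503, 288, 0]) stool();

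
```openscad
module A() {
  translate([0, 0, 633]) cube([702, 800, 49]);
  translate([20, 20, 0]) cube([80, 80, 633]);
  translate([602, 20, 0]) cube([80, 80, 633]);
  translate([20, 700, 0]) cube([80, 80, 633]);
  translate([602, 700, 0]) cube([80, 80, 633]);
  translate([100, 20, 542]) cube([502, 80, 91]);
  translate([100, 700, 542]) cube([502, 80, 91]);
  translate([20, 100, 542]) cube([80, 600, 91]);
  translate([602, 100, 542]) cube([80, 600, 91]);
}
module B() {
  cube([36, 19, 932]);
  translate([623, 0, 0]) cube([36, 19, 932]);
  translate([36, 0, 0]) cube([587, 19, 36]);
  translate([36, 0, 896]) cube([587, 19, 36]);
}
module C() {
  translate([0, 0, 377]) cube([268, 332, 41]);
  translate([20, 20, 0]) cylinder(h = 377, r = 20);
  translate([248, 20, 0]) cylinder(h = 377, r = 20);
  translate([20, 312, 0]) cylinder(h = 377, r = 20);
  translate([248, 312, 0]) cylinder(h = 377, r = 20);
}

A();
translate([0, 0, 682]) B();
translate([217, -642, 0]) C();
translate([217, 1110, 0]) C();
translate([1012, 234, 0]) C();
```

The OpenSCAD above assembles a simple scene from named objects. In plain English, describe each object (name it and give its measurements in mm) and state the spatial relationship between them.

A is a table: top 702 mm (x) × 800 mm (y), 49 mm thick, upper face at z = 682 mm, on four 80×80 mm square legs, each inset 20 mm from the nearest pair of top edges, running from z = 0 to the bottom of the top. Four apron rails, 80 mm thick and 91 mm tall, run between adjacent legs with their top edges flush with the underside of the top and their outer faces flush with the legs' outer faces.

B is a picture frame with a 587×860 mm rectangular opening (x by z) and a uniform 36 mm border on every side. Frame depth is 19 mm along y. It is built from two vertical stiles running the full outside height and two horizontal rails spanning the gap between the stiles.

C is a four-legged stool. The seat is 268×332 mm, 41 mm thick, top at z = 418 mm. It stands on four round legs, each 40 mm in diameter, from z = 0 to the seat underside, each leg's axis is inset half a diameter from the nearest pair of seat edges (so the leg's bounding box is flush with the corner).

The picture frame is on top of the table. Three stools sit around the table at the −y, +y, +x sides.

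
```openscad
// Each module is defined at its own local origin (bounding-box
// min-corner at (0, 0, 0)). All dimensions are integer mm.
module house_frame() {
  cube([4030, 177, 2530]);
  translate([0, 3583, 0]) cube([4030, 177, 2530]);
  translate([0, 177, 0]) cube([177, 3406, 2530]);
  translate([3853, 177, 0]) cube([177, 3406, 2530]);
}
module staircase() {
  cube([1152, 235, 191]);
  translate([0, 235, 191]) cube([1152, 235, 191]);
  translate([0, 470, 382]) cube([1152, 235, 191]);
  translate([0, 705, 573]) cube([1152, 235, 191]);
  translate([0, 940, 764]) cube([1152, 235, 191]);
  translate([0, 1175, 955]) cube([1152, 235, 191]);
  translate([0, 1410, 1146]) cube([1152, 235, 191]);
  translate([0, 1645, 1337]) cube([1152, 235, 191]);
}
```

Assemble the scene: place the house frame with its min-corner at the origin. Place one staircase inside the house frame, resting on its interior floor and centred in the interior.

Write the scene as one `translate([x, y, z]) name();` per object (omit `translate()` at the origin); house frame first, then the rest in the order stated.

house_frame();
translate([1439, 940, 0]) staircase();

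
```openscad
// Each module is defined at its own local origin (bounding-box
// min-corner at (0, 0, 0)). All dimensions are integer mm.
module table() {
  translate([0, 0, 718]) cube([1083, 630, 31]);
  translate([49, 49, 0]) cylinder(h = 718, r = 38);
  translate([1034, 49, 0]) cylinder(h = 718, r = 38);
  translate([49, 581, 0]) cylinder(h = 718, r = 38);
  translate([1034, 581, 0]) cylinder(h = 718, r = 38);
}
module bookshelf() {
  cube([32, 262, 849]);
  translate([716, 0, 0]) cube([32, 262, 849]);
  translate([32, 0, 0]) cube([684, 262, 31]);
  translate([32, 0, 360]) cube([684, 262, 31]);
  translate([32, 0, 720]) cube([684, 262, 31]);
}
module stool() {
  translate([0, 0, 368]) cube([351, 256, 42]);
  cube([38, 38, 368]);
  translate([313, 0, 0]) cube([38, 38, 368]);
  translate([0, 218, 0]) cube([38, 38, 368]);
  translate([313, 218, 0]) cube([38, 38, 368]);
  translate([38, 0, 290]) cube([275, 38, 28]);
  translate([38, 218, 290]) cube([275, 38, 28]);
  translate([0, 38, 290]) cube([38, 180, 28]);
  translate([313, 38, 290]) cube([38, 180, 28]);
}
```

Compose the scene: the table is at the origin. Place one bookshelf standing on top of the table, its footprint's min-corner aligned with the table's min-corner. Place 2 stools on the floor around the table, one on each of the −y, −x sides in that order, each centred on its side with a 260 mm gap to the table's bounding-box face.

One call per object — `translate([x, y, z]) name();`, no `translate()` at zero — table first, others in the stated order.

table();
translate([0, 0, 749]) bookshelf();
translate([366, -516, 0]) stool();
translate([-611, 187, 0]) stool();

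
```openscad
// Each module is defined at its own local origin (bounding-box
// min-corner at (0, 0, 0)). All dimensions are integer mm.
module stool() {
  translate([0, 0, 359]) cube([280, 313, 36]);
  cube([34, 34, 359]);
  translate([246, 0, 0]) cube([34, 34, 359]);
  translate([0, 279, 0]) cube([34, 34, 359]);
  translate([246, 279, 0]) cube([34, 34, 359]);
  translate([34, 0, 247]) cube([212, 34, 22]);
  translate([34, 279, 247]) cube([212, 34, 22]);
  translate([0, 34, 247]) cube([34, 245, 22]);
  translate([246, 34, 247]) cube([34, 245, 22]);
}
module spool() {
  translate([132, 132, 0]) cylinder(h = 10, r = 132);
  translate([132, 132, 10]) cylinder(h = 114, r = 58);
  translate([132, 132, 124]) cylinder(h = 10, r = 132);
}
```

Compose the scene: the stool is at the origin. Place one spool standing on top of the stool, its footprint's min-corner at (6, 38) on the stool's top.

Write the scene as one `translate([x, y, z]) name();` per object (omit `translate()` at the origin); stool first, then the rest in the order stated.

stool();
translate([6, 38, 395]) spool();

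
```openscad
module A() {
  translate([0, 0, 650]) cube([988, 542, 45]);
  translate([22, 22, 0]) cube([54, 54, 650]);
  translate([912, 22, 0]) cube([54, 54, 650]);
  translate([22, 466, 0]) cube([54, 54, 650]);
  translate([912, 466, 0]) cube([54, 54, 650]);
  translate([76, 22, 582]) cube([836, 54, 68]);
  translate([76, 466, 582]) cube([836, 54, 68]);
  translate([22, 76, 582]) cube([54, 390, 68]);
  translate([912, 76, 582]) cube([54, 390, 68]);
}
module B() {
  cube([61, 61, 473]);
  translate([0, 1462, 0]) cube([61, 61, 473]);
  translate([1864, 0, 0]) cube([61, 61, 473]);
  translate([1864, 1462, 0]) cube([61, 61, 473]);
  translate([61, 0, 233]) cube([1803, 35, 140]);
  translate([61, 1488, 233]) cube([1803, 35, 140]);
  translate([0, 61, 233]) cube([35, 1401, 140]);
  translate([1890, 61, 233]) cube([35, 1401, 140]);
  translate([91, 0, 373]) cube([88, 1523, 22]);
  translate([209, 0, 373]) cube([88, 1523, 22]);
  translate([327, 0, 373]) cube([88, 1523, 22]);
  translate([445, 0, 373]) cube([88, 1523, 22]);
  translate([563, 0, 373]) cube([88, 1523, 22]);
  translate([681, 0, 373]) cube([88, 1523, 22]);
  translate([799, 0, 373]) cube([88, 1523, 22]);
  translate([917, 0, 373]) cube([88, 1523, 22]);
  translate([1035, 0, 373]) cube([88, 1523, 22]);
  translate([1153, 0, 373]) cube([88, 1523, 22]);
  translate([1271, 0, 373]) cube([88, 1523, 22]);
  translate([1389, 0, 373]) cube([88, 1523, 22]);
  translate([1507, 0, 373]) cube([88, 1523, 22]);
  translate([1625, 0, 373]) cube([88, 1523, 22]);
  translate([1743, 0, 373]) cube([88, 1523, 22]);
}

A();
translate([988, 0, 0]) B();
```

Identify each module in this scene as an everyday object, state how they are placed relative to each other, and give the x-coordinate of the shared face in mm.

The table's +x face and the bed frame's −x face are both at x = 988 mm.

A is a table. B is a bed frame. The bed frame is against the table's +x side, with their −y faces flush. The x-coordinate of the shared face is 988 mm.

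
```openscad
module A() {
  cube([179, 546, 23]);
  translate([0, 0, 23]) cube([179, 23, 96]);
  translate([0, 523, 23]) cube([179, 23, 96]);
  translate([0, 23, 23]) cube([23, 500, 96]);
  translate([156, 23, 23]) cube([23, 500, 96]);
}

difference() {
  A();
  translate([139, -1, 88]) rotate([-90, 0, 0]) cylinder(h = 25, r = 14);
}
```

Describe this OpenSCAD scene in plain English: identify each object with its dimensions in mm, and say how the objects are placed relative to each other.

A is an open storage box with external size 179×546×119 mm and wall thickness 23 mm (the base is also 23 mm thick). The base covers the whole footprint; the four walls stand on the base, with the y-facing walls full-width and the x-facing walls fitting between their inner faces.

The open box has a circular hole of radius 14 mm through its front wall, centred at (x = 139, z = 88).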